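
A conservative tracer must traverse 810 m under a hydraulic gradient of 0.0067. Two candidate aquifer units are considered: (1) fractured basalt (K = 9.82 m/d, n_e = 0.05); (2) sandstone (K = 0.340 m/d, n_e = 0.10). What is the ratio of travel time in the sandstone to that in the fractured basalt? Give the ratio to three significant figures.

57.8

Unit 1 (fractured basalt): v = 9.82×0.0067/0.05 = 1.316 m/d, t = 810/1.316 = 615.6 d
Unit 2 (sandstone): v = 0.340×0.0067/0.10 = 0.02278 m/d, t = 810/0.02278 = 35560 d
t(sandstone) / t(fractured basalt) = 35560/615.6 = 57.8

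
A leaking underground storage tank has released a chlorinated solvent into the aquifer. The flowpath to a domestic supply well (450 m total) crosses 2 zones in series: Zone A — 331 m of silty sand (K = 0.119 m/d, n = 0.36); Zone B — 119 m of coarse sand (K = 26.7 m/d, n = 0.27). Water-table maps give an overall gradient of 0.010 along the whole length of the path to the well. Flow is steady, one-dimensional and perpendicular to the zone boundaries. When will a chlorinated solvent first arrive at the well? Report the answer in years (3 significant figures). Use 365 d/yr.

Steady 1-D flow in series ⇒ the Darcy flux q is identical in every zone and the zone head losses add (resistances L/K in series).
Σ(L/K) = 331/0.119 + 119/26.7 = 2782 + 4.457 = 2786 d
K_eq = L_total / Σ(L/K) = 450 / 2786 = 0.1615 m/d
q = K_eq · i = 0.1615 × 0.010 = 0.001615 m/d (same in every zone)
Zone A: v = q/n = 0.001615/0.36 = 0.004487 m/d → t_A = 331/0.004487 = 73770 d
Zone B: v = q/n = 0.001615/0.27 = 0.005982 m/d → t_B = 119/0.005982 = 19890 d
Total t = 73770 + 19890 = 93660 d
   = 93660 / 365 = 257 yr

257 years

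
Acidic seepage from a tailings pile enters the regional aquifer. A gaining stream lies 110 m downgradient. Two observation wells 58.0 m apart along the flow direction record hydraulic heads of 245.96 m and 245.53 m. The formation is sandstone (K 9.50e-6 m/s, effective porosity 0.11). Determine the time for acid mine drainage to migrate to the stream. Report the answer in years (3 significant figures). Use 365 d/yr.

5.45 years

Hydraulic gradient i = (245.96 − 245.53) / 58.0 = 0.43 / 58.0 = 0.007414
K = 9.50e-6 m/s × 86400 s/d = 0.8208 m/d
q = Ki = 0.8208 × 0.007414 = 0.006085 m/d
v_s = q/n_e = 0.006085/0.11 = 0.05532 m/d
t = L / v = 110 / 0.05532 = 1988 d
   = 1988 / 365 = 5.45 yr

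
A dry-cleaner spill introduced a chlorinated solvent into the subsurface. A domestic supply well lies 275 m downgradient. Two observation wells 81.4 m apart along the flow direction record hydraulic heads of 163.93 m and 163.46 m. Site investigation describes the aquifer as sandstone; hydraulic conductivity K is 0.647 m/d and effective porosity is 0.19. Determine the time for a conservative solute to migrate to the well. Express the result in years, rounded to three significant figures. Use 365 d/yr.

Hydraulic gradient i = (163.93 − 163.46) / 81.4 = 0.47 / 81.4 = 0.005774
Specific discharge q = 0.647 × 0.005774 = 0.003736 m/d
Average linear velocity = 0.003736 / 0.19 = 0.01966 m/d
t = L / v = 275 / 0.01966 = 13990 d
   = 13990 / 365 = 38.3 yr

38.3 years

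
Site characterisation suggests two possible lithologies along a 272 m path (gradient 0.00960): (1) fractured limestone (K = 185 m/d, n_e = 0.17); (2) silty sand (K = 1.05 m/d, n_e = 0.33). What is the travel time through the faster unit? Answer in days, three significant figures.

Unit 1 (fractured limestone): v = 185×0.0096/0.17 = 10.45 m/d, t = 272/10.45 = 26.04 d
Unit 2 (silty sand): v = 1.05×0.0096/0.33 = 0.03055 m/d, t = 272/0.03055 = 8905 d
Faster unit: t = 26.0 d

26.0 days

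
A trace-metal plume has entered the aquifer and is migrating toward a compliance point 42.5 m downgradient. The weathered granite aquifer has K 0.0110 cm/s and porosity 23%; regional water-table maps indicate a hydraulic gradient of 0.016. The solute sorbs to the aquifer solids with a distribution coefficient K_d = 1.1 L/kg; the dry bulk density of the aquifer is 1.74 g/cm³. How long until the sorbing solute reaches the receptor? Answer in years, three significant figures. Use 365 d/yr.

K = 0.0110 cm/s × 864 = 9.504 m/d
Darcy flux q = K·i = 9.504 × 0.016 = 0.1521 m/d
v = Ki/n = 9.504·0.016/0.23 = 0.6611 m/d
Retardation R = 1 + ρ_b·K_d/n = 1 + 1.74×1.1/0.23 = 9.322
Contaminant velocity v_c = v/R = 0.6611/9.322 = 0.07093 m/d
t = L/v_c = 42.5/0.07093 = 599.2 d
   = 599.2/365 = 1.64 yr

1.64 years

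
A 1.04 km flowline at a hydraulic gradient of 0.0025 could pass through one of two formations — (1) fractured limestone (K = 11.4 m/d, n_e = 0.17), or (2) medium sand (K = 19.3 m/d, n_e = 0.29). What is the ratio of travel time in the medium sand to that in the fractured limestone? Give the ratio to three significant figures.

1.01

Unit 1 (fractured limestone): v = 11.4×0.0025/0.17 = 0.1676 m/d, t = 1040/0.1676 = 6204 d
Unit 2 (medium sand): v = 19.3×0.0025/0.29 = 0.1664 m/d, t = 1040/0.1664 = 6251 d
t(medium sand) / t(fractured limestone) = 6251/6204 = 1.01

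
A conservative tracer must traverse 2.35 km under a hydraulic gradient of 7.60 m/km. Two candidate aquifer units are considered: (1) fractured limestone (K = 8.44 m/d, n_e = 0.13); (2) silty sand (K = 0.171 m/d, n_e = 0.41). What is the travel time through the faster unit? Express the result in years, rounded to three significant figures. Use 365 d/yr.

13.0 years

Unit 1 (fractured limestone): v = 8.44×0.0076/0.13 = 0.4934 m/d, t = 2350/0.4934 = 4763 d
Unit 2 (silty sand): v = 0.171×0.0076/0.41 = 0.003170 m/d, t = 2350/0.003170 = 741400 d
Faster: 4763 d / 365 = 13.0 yr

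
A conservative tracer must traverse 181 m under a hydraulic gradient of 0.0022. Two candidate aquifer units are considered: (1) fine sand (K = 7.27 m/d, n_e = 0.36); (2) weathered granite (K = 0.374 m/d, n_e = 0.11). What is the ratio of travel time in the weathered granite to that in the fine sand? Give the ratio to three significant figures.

5.94

Unit 1 (fine sand): v = 7.27×0.0022/0.36 = 0.04443 m/d, t = 181/0.04443 = 4074 d
Unit 2 (weathered granite): v = 0.374×0.0022/0.11 = 0.007480 m/d, t = 181/0.007480 = 24200 d
t(weathered granite) / t(fine sand) = 24200/4074 = 5.94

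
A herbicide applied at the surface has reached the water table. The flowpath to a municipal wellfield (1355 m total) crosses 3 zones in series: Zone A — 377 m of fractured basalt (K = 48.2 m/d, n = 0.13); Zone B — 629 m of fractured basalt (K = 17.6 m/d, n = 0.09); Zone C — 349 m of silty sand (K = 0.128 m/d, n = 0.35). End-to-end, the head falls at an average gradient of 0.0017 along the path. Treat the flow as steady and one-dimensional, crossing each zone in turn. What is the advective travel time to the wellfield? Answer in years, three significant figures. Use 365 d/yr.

Steady 1-D flow in series ⇒ the Darcy flux q is identical in every zone and the zone head losses add (resistances L/K in series).
Σ(L/K) = 377/48.2 + 629/17.6 + 349/0.128 = 7.822 + 35.74 + 2727 = 2770 d
K_eq = L_total / Σ(L/K) = 1355 / 2770 = 0.4891 m/d
q = K_eq · i = 0.4891 × 0.0017 = 8.316e-4 m/d (same in every zone)
Zone A: v = q/n = 8.316e-4/0.13 = 0.006397 m/d → t_A = 377/0.006397 = 58940 d
Zone B: v = q/n = 8.316e-4/0.09 = 0.009239 m/d → t_B = 629/0.009239 = 68080 d
Zone C: v = q/n = 8.316e-4/0.35 = 0.002376 m/d → t_C = 349/0.002376 = 146900 d
Total t = 58940 + 68080 + 146900 = 273900 d
   = 273900 / 365 = 750 yr

750 years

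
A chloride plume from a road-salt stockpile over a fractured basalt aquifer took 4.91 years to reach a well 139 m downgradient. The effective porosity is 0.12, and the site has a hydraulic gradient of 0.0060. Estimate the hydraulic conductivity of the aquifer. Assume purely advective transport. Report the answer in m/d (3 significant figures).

t = 4.91 years = 1792 d
v = L / t = 139 / 1792 = 0.07756 m/d
K = v · n / i = 0.07756 × 0.12 / 0.0060 = 1.55 m/d

1.55 m/d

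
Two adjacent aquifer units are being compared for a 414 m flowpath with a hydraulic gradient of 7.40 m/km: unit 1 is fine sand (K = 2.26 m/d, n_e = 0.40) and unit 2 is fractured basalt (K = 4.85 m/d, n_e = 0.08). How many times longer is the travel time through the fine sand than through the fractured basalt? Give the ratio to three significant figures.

Unit 1 (fine sand): v = 2.26×0.0074/0.40 = 0.04181 m/d, t = 414/0.04181 = 9902 d
Unit 2 (fractured basalt): v = 4.85×0.0074/0.08 = 0.4486 m/d, t = 414/0.4486 = 922.8 d
t(fine sand) / t(fractured basalt) = 9902/922.8 = 10.7

10.7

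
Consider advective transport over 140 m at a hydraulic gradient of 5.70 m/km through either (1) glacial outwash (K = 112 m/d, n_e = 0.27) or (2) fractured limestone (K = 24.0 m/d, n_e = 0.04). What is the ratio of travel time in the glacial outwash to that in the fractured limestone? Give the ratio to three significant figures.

1.45

Unit 1 (glacial outwash): v = 112×0.0057/0.27 = 2.364 m/d, t = 140/2.364 = 59.21 d
Unit 2 (fractured limestone): v = 24.0×0.0057/0.04 = 3.420 m/d, t = 140/3.420 = 40.94 d
t(glacial outwash) / t(fractured limestone) = 59.21/40.94 = 1.45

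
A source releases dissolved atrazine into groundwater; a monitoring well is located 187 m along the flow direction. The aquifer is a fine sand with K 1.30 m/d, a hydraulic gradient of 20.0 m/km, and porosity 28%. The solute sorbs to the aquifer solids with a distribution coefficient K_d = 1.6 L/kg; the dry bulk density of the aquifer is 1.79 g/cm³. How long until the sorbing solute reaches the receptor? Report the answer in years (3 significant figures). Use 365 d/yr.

62.0 years

Darcy flux q = K·i = 1.30 × 0.020 = 0.02600 m/d
Seepage velocity v = q / n = 0.02600 / 0.28 = 0.09286 m/d
Retardation R = 1 + ρ_b·K_d/n = 1 + 1.79×1.6/0.28 = 11.23
Contaminant velocity v_c = v/R = 0.09286/11.23 = 0.008270 m/d
t = L/v_c = 187/0.008270 = 22610 d
   = 22610/365 = 62.0 yr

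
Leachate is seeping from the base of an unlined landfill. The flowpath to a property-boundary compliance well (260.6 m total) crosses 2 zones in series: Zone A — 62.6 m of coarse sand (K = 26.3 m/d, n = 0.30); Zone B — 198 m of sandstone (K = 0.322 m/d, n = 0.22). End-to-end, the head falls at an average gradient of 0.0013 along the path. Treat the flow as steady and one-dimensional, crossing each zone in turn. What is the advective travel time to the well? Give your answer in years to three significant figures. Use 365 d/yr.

311 years

For zones in series the flux q is common to all zones; the equivalent conductivity is the harmonic (thickness-weighted) mean, K_eq = L_total / Σ(L_j/K_j).
Σ(L/K) = 62.6/26.3 + 198/0.322 = 2.380 + 614.9 = 617.3 d
K_eq = L_total / Σ(L/K) = 260.6 / 617.3 = 0.4222 m/d
q = K_eq · i = 0.4222 × 0.0013 = 5.488e-4 m/d (same in every zone)
Zone A: v = q/n = 5.488e-4/0.30 = 0.001829 m/d → t_A = 62.6/0.001829 = 34220 d
Zone B: v = q/n = 5.488e-4/0.22 = 0.002495 m/d → t_B = 198/0.002495 = 79370 d
Total t = 34220 + 79370 = 113600 d
   = 113600 / 365 = 311 yr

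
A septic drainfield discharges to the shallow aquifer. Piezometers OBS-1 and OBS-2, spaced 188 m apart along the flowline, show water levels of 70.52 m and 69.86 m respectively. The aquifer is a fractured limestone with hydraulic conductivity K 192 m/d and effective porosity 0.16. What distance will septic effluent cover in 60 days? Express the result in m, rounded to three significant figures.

253 m

Hydraulic gradient i = (70.52 − 69.86) / 188 = 0.66 / 188 = 0.003511
q = Ki = 192 × 0.003511 = 0.6740 m/d
v_s = q/n_e = 0.6740/0.16 = 4.213 m/d
L = v × T = 4.213 × 60 = 252.8 m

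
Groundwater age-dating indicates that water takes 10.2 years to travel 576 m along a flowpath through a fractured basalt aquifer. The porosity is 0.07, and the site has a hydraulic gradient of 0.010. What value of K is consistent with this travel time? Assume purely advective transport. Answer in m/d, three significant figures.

1.08 m/d

t = 10.2 years = 3723 d
v = L / t = 576 / 3723 = 0.1547 m/d
K = v · n / i = 0.1547 × 0.07 / 0.010 = 1.08 m/d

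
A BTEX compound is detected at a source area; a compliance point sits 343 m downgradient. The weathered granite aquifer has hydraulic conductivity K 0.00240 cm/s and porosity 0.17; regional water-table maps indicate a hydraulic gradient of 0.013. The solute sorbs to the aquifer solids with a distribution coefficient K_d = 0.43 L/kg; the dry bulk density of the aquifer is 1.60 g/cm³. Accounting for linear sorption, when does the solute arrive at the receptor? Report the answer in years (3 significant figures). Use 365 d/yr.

K = 0.00240 cm/s × 864 = 2.074 m/d
Darcy flux q = K·i = 2.074 × 0.013 = 0.02696 m/d
v = Ki/n = 2.074·0.013/0.17 = 0.1586 m/d
Retardation R = 1 + ρ_b·K_d/n = 1 + 1.60×0.43/0.17 = 5.047
Contaminant velocity v_c = v/R = 0.1586/5.047 = 0.03142 m/d
t = L/v_c = 343/0.03142 = 10920 d
   = 10920/365 = 29.9 yr

29.9 years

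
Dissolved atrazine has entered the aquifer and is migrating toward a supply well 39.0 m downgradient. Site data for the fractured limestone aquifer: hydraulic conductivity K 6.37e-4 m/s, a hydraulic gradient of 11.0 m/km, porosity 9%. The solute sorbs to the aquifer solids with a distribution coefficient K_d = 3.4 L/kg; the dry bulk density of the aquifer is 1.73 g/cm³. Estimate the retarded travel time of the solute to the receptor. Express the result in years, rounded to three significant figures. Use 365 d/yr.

K = 6.37e-4 m/s × 86400 s/d = 55.04 m/d
Specific discharge q = 55.04 × 0.011 = 0.6054 m/d
Seepage velocity v = q / n = 0.6054 / 0.09 = 6.727 m/d
Retardation R = 1 + ρ_b·K_d/n = 1 + 1.73×3.4/0.09 = 66.36
Contaminant velocity v_c = v/R = 6.727/66.36 = 0.1014 m/d
t = L/v_c = 39.0/0.1014 = 384.7 d
   = 384.7/365 = 1.05 yr

1.05 years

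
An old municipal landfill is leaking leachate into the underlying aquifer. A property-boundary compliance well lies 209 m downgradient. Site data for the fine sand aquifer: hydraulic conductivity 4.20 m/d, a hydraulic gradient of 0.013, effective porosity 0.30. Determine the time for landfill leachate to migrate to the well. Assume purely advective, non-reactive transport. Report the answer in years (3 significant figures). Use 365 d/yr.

Specific discharge q = 4.20 × 0.013 = 0.05460 m/d
v = Ki/n = 4.20·0.013/0.30 = 0.1820 m/d
t = L / v = 209 / 0.1820 = 1148 d
   = 1148 / 365 = 3.15 yr

3.15 years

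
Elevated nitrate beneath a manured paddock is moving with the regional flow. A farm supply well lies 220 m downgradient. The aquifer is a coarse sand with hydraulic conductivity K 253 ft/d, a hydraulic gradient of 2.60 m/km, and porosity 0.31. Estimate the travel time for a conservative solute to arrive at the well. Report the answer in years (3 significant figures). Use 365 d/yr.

0.932 years

K = 253 ft/d × 0.3048 = 77.11 m/d
Darcy flux q = K·i = 77.11 × 0.0026 = 0.2005 m/d
v = Ki/n = 77.11·0.0026/0.31 = 0.6468 m/d
t = L / v = 220 / 0.6468 = 340.2 d
   = 340.2 / 365 = 0.932 yr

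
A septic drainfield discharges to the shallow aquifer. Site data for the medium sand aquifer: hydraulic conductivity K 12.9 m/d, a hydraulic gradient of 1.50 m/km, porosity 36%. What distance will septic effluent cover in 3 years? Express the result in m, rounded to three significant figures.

58.9 m

Darcy flux q = K·i = 12.9 × 0.0015 = 0.01935 m/d
Seepage velocity v = q / n = 0.01935 / 0.36 = 0.05375 m/d
T = 3 yr × 365 = 1095 d
L = v × T = 0.05375 × 1095 = 58.86 m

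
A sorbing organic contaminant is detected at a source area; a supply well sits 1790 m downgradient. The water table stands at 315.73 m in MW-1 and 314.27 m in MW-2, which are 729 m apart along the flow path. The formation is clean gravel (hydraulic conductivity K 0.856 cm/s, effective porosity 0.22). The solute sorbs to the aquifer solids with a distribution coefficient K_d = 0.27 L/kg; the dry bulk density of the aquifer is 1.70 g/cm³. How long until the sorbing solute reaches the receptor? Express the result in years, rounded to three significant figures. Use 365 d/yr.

Hydraulic gradient i = (315.73 − 314.27) / 729 = 1.46 / 729 = 0.002003
K = 0.856 cm/s × 864 = 739.6 m/d
Darcy flux q = K·i = 739.6 × 0.002003 = 1.481 m/d
v_s = q/n_e = 1.481/0.22 = 6.733 m/d
Retardation R = 1 + ρ_b·K_d/n = 1 + 1.70×0.27/0.22 = 3.086
Contaminant velocity v_c = v/R = 6.733/3.086 = 2.181 m/d
t = L/v_c = 1790/2.181 = 820.6 d
   = 820.6/365 = 2.25 yr

2.25 years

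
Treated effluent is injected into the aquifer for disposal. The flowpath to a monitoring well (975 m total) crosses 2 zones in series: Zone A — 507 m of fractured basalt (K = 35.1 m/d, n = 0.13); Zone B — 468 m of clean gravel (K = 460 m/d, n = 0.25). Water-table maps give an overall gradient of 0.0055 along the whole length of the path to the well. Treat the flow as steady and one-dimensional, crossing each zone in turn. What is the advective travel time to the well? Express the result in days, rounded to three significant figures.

Continuity: the same q passes through each zone, so ΔH = q·Σ(L_j/K_j) — the zones act as resistances in series.
Σ(L/K) = 507/35.1 + 468/460 = 14.44 + 1.017 = 15.46 d
K_eq = L_total / Σ(L/K) = 975 / 15.46 = 63.06 m/d
q = K_eq · i = 63.06 × 0.0055 = 0.3468 m/d (same in every zone)
Zone A: v = q/n = 0.3468/0.13 = 2.668 m/d → t_A = 507/2.668 = 190.0 d
Zone B: v = q/n = 0.3468/0.25 = 1.387 m/d → t_B = 468/1.387 = 337.3 d
Total t = 190.0 + 337.3 = 527.4 d

527 days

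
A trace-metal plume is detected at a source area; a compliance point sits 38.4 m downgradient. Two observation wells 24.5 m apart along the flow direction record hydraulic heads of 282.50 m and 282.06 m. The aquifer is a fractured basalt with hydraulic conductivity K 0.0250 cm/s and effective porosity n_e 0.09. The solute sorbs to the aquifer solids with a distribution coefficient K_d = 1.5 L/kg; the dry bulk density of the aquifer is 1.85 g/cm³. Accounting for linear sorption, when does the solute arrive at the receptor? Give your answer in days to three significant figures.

Hydraulic gradient i = (282.50 − 282.06) / 24.5 = 0.44 / 24.5 = 0.01796
K = 0.0250 cm/s × 864 = 21.60 m/d
Specific discharge q = 21.60 × 0.01796 = 0.3879 m/d
Average linear velocity = 0.3879 / 0.09 = 4.310 m/d
Retardation R = 1 + ρ_b·K_d/n = 1 + 1.85×1.5/0.09 = 31.83
Contaminant velocity v_c = v/R = 4.310/31.83 = 0.1354 m/d
t = L/v_c = 38.4/0.1354 = 283.6 d

284 days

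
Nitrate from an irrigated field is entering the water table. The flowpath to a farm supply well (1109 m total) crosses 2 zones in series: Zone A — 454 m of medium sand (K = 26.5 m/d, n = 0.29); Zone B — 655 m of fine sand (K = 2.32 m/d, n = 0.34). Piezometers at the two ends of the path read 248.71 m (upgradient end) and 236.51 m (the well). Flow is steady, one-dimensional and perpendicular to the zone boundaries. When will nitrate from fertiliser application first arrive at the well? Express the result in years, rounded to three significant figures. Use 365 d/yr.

Total head drop ΔH = 248.71 − 236.51 = 12.20 m
Continuity: the same q passes through each zone, so ΔH = q·Σ(L_j/K_j) — the zones act as resistances in series.
Σ(L/K) = 454/26.5 + 655/2.32 = 17.13 + 282.3 = 299.5 d
q = ΔH / Σ(L/K) = 12.20 / 299.5 = 0.04074 m/d (same in every zone)
Zone A: v = q/n = 0.04074/0.29 = 0.1405 m/d → t_A = 454/0.1405 = 3232 d
Zone B: v = q/n = 0.04074/0.34 = 0.1198 m/d → t_B = 655/0.1198 = 5466 d
Total t = 3232 + 5466 = 8698 d
   = 8698 / 365 = 23.8 yr

23.8 years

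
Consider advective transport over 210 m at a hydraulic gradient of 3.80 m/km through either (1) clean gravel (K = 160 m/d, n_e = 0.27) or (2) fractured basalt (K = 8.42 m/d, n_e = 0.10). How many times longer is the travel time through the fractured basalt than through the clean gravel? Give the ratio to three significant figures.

7.04

Unit 1 (clean gravel): v = 160×0.0038/0.27 = 2.252 m/d, t = 210/2.252 = 93.26 d
Unit 2 (fractured basalt): v = 8.42×0.0038/0.10 = 0.3200 m/d, t = 210/0.3200 = 656.3 d
t(fractured basalt) / t(clean gravel) = 656.3/93.26 = 7.04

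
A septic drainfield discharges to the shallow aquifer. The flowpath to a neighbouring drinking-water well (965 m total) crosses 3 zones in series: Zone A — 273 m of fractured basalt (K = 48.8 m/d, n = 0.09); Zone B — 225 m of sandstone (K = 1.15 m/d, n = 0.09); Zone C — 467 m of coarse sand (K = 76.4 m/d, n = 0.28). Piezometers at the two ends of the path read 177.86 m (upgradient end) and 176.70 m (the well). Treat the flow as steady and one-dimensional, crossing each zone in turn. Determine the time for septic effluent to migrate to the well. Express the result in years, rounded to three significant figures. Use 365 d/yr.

86.0 years

Total head drop ΔH = 177.86 − 176.70 = 1.16 m
Continuity: the same q passes through each zone, so ΔH = q·Σ(L_j/K_j) — the zones act as resistances in series.
Σ(L/K) = 273/48.8 + 225/1.15 + 467/76.4 = 5.594 + 195.7 + 6.113 = 207.4 d
q = ΔH / Σ(L/K) = 1.16 / 207.4 = 0.005594 m/d (same in every zone)
Zone A: v = q/n = 0.005594/0.09 = 0.06216 m/d → t_A = 273/0.06216 = 4392 d
Zone B: v = q/n = 0.005594/0.09 = 0.06216 m/d → t_B = 225/0.06216 = 3620 d
Zone C: v = q/n = 0.005594/0.28 = 0.01998 m/d → t_C = 467/0.01998 = 23370 d
Total t = 4392 + 3620 + 23370 = 31390 d
   = 31390 / 365 = 86.0 yr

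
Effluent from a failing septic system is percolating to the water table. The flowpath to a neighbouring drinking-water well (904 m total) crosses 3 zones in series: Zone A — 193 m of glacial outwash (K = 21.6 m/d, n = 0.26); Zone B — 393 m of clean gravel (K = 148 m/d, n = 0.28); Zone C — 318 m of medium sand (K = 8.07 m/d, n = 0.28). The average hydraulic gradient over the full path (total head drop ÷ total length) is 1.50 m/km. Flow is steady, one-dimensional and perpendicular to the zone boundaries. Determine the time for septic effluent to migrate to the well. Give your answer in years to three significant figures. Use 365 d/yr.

Continuity: the same q passes through each zone, so ΔH = q·Σ(L_j/K_j) — the zones act as resistances in series.
Σ(L/K) = 193/21.6 + 393/148 + 318/8.07 = 8.935 + 2.655 + 39.41 = 51.00 d
K_eq = L_total / Σ(L/K) = 904 / 51.00 = 17.73 m/d
q = K_eq · i = 17.73 × 0.0015 = 0.02659 m/d (same in every zone)
Zone A: v = q/n = 0.02659/0.26 = 0.1023 m/d → t_A = 193/0.1023 = 1887 d
Zone B: v = q/n = 0.02659/0.28 = 0.09497 m/d → t_B = 393/0.09497 = 4138 d
Zone C: v = q/n = 0.02659/0.28 = 0.09497 m/d → t_C = 318/0.09497 = 3349 d
Total t = 1887 + 4138 + 3349 = 9374 d
   = 9374 / 365 = 25.7 yr

25.7 years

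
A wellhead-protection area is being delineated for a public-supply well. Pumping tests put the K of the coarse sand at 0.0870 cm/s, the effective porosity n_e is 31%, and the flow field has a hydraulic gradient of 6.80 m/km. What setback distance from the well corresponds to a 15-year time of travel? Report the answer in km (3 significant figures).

K = 0.0870 cm/s × 864 = 75.17 m/d
Specific discharge q = 75.17 × 0.0068 = 0.5111 m/d
Average linear velocity = 0.5111 / 0.31 = 1.649 m/d
T = 15 yr × 365 = 5475 d
L = v × T = 1.649 × 5475 = 9027 m
   = 9.03 km

9.03 km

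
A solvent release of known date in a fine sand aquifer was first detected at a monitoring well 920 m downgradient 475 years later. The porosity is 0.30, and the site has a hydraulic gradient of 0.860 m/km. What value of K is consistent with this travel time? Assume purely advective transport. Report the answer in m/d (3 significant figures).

1.85 m/d

t = 475 years = 173400 d
v = L / t = 920 / 173400 = 0.005306 m/d
K = v · n / i = 0.005306 × 0.30 / 8.6e-4 = 1.85 m/d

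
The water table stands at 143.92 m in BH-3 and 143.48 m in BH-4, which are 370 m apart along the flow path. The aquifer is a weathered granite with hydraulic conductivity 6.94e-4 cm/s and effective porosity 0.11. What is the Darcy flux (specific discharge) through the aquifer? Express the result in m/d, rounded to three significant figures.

7.13e-4 m/d

Hydraulic gradient i = (143.92 − 143.48) / 370 = 0.44 / 370 = 0.001189
K = 6.94e-4 cm/s × 864 = 0.5996 m/d
q = Ki = 0.5996 × 0.001189 = 7.131e-4 m/d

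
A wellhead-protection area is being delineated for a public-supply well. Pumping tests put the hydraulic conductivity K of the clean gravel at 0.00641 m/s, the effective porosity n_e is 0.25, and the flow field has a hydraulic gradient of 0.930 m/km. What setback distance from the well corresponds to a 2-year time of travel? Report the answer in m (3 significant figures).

K = 0.00641 m/s × 86400 s/d = 553.8 m/d
q = Ki = 553.8 × 9.3e-4 = 0.5151 m/d
v_s = q/n_e = 0.5151/0.25 = 2.060 m/d
T = 2 yr × 365 = 730 d
L = v × T = 2.060 × 730 = 1504 m

1500 m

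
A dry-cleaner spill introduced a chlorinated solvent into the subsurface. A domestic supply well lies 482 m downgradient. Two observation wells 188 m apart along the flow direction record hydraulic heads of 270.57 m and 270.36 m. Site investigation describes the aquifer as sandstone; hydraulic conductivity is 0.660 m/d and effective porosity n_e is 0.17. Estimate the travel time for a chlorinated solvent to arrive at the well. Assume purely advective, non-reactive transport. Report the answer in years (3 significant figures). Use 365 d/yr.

Hydraulic gradient i = (270.57 − 270.36) / 188 = 0.21 / 188 = 0.001117
Darcy flux q = K·i = 0.660 × 0.001117 = 7.372e-4 m/d
v_s = q/n_e = 7.372e-4/0.17 = 0.004337 m/d
t = L / v = 482 / 0.004337 = 111100 d
   = 111100 / 365 = 305 yr

305 years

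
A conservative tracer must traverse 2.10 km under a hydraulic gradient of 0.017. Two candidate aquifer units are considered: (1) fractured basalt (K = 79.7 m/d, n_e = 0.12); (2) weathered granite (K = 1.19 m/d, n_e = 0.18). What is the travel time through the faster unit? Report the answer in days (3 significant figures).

186 days

Unit 1 (fractured basalt): v = 79.7×0.017/0.12 = 11.29 m/d, t = 2100/11.29 = 186.0 d
Unit 2 (weathered granite): v = 1.19×0.017/0.18 = 0.1124 m/d, t = 2100/0.1124 = 18690 d
Faster unit: t = 186 d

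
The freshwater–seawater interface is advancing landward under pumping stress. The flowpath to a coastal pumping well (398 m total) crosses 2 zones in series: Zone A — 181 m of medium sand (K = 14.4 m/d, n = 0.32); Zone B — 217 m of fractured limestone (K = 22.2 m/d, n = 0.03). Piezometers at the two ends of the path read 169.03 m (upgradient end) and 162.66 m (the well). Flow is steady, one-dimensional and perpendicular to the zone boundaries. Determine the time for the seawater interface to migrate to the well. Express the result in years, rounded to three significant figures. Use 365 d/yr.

Total head drop ΔH = 169.03 − 162.66 = 6.37 m
Steady 1-D flow in series ⇒ the Darcy flux q is identical in every zone and the zone head losses add (resistances L/K in series).
Σ(L/K) = 181/14.4 + 217/22.2 = 12.57 + 9.775 = 22.34 d
q = ΔH / Σ(L/K) = 6.37 / 22.34 = 0.2851 m/d (same in every zone)
Zone A: v = q/n = 0.2851/0.32 = 0.8909 m/d → t_A = 181/0.8909 = 203.2 d
Zone B: v = q/n = 0.2851/0.03 = 9.503 m/d → t_B = 217/9.503 = 22.84 d
Total t = 203.2 + 22.84 = 226.0 d
   = 226.0 / 365 = 0.619 yr

0.619 years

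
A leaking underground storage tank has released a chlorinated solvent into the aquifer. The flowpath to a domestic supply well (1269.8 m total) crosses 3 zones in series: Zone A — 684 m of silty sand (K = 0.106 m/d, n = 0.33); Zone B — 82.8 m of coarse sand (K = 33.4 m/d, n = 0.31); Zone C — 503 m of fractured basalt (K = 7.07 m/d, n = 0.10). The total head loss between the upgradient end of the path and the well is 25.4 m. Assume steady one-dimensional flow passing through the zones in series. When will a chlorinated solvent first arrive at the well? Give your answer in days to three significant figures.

Continuity: the same q passes through each zone, so ΔH = q·Σ(L_j/K_j) — the zones act as resistances in series.
Σ(L/K) = 684/0.106 + 82.8/33.4 + 503/7.07 = 6453 + 2.479 + 71.15 = 6526 d
q = ΔH / Σ(L/K) = 25.4 / 6526 = 0.003892 m/d (same in every zone)
Zone A: v = q/n = 0.003892/0.33 = 0.01179 m/d → t_A = 684/0.01179 = 58000 d
Zone B: v = q/n = 0.003892/0.31 = 0.01255 m/d → t_B = 82.8/0.01255 = 6595 d
Zone C: v = q/n = 0.003892/0.10 = 0.03892 m/d → t_C = 503/0.03892 = 12920 d
Total t = 58000 + 6595 + 12920 = 77520 d

77500 days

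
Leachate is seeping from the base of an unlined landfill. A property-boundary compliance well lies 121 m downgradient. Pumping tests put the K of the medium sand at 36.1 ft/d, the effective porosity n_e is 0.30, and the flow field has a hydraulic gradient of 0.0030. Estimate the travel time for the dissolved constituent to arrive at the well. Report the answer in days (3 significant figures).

K = 36.1 ft/d × 0.3048 = 11.00 m/d
q = Ki = 11.00 × 0.0030 = 0.03301 m/d
Average linear velocity = 0.03301 / 0.30 = 0.1100 m/d
t = L / v = 121 / 0.1100 = 1100 d

1100 days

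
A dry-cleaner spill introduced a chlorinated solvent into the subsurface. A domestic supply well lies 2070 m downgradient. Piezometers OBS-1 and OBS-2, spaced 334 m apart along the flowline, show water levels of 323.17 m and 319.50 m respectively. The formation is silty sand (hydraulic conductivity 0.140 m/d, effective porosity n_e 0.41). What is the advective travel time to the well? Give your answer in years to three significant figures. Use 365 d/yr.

Hydraulic gradient i = (323.17 − 319.50) / 334 = 3.67 / 334 = 0.01099
Specific discharge q = 0.140 × 0.01099 = 0.001538 m/d
v = Ki/n = 0.140·0.01099/0.41 = 0.003752 m/d
t = L / v = 2070 / 0.003752 = 551700 d
   = 551700 / 365 = 1510 yr

1510 years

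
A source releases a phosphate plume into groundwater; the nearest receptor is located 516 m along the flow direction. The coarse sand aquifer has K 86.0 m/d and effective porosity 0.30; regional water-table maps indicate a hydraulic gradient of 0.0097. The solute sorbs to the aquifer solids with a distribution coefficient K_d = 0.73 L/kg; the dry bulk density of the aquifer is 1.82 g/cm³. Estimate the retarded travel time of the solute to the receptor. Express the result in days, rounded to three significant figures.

Specific discharge q = 86.0 × 0.0097 = 0.8342 m/d
Average linear velocity = 0.8342 / 0.30 = 2.781 m/d
Retardation R = 1 + ρ_b·K_d/n = 1 + 1.82×0.73/0.30 = 5.429
Contaminant velocity v_c = v/R = 2.781/5.429 = 0.5122 m/d
t = L/v_c = 516/0.5122 = 1007 d

1010 days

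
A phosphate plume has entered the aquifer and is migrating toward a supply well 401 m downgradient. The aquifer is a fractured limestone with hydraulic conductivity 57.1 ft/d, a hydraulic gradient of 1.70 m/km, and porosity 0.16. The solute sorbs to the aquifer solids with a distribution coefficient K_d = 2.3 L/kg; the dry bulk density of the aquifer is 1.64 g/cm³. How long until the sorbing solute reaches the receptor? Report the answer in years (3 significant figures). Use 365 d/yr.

K = 57.1 ft/d × 0.3048 = 17.40 m/d
Specific discharge q = 17.40 × 0.0017 = 0.02959 m/d
Average linear velocity = 0.02959 / 0.16 = 0.1849 m/d
Retardation R = 1 + ρ_b·K_d/n = 1 + 1.64×2.3/0.16 = 24.57
Contaminant velocity v_c = v/R = 0.1849/24.57 = 0.007525 m/d
t = L/v_c = 401/0.007525 = 53290 d
   = 53290/365 = 146 yr

146 years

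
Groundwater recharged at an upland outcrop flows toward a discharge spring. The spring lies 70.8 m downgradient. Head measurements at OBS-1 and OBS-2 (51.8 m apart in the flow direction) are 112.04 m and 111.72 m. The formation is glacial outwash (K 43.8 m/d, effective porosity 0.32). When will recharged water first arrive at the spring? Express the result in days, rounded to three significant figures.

83.7 days

Hydraulic gradient i = (112.04 − 111.72) / 51.8 = 0.32 / 51.8 = 0.006178
Specific discharge q = 43.8 × 0.006178 = 0.2706 m/d
v = Ki/n = 43.8·0.006178/0.32 = 0.8456 m/d
t = L / v = 70.8 / 0.8456 = 83.73 d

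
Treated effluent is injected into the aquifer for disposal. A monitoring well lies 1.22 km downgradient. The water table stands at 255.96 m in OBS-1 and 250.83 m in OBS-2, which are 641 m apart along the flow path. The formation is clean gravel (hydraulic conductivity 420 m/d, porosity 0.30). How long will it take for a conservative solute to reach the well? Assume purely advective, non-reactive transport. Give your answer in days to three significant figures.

109 days

Hydraulic gradient i = (255.96 − 250.83) / 641 = 5.13 / 641 = 0.008003
q = Ki = 420 × 0.008003 = 3.361 m/d
Average linear velocity = 3.361 / 0.30 = 11.20 m/d
L = 1.22 km = 1220 m
t = L / v = 1220 / 11.20 = 108.9 d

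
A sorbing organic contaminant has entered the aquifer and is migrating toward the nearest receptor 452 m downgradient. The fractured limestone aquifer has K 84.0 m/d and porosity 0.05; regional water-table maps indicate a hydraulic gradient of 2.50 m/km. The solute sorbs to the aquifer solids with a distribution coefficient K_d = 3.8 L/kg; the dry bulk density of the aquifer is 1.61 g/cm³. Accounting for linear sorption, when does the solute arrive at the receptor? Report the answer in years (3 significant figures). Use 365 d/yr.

36.4 years

Darcy flux q = K·i = 84.0 × 0.0025 = 0.2100 m/d
Average linear velocity = 0.2100 / 0.05 = 4.200 m/d
Retardation R = 1 + ρ_b·K_d/n = 1 + 1.61×3.8/0.05 = 123.4
Contaminant velocity v_c = v/R = 4.200/123.4 = 0.03405 m/d
t = L/v_c = 452/0.03405 = 13280 d
   = 13280/365 = 36.4 yr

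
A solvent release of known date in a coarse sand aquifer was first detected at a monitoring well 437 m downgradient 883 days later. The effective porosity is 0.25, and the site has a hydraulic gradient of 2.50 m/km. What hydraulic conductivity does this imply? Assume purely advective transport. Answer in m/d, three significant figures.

v = L / t = 437 / 883 = 0.4949 m/d
K = v · n / i = 0.4949 × 0.25 / 0.0025 = 49.5 m/d

49.5 m/d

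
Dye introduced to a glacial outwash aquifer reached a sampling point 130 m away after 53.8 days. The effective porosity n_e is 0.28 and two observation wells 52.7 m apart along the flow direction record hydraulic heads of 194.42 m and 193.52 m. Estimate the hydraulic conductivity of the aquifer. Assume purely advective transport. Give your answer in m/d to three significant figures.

Hydraulic gradient i = (194.42 − 193.52) / 52.7 = 0.90 / 52.7 = 0.01708
v = L / t = 130 / 53.8 = 2.416 m/d
K = v · n / i = 2.416 × 0.28 / 0.01708 = 39.6 m/d

39.6 m/d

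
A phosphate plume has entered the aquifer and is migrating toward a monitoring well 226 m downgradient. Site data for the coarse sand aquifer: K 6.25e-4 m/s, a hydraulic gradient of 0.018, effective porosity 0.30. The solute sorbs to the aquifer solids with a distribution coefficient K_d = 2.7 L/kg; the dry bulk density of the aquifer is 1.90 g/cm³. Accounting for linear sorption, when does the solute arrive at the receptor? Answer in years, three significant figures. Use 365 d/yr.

K = 6.25e-4 m/s × 86400 s/d = 54.00 m/d
Specific discharge q = 54.00 × 0.018 = 0.9720 m/d
Seepage velocity v = q / n = 0.9720 / 0.30 = 3.240 m/d
Retardation R = 1 + ρ_b·K_d/n = 1 + 1.90×2.7/0.30 = 18.10
Contaminant velocity v_c = v/R = 3.240/18.10 = 0.1790 m/d
t = L/v_c = 226/0.1790 = 1263 d
   = 1263/365 = 3.46 yr

3.46 years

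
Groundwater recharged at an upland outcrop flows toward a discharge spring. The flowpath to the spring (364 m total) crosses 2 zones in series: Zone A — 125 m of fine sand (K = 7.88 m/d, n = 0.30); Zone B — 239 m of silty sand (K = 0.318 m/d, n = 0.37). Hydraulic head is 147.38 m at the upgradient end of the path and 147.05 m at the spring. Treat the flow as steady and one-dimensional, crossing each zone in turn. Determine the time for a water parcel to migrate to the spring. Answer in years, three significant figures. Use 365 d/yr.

802 years

Total head drop ΔH = 147.38 − 147.05 = 0.33 m
Continuity: the same q passes through each zone, so ΔH = q·Σ(L_j/K_j) — the zones act as resistances in series.
Σ(L/K) = 125/7.88 + 239/0.318 = 15.86 + 751.6 = 767.4 d
q = ΔH / Σ(L/K) = 0.33 / 767.4 = 4.300e-4 m/d (same in every zone)
Zone A: v = q/n = 4.300e-4/0.30 = 0.001433 m/d → t_A = 125/0.001433 = 87210 d
Zone B: v = q/n = 4.300e-4/0.37 = 0.001162 m/d → t_B = 239/0.001162 = 205600 d
Total t = 87210 + 205600 = 292900 d
   = 292900 / 365 = 802 yr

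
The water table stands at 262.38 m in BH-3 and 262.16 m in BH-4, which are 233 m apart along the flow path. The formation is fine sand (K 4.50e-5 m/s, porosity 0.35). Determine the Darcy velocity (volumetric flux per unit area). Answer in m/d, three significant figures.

Hydraulic gradient i = (262.38 − 262.16) / 233 = 0.22 / 233 = 9.442e-4
K = 4.50e-5 m/s × 86400 s/d = 3.888 m/d
q = Ki = 3.888 × 9.442e-4 = 0.003671 m/d

0.00367 m/d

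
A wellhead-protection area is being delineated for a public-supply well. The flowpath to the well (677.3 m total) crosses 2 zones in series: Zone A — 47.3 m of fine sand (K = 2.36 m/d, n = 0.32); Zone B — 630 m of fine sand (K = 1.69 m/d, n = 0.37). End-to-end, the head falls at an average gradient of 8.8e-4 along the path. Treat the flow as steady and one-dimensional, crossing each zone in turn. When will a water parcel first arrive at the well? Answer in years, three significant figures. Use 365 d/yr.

Steady 1-D flow in series ⇒ the Darcy flux q is identical in every zone and the zone head losses add (resistances L/K in series).
Σ(L/K) = 47.3/2.36 + 630/1.69 = 20.04 + 372.8 = 392.8 d
K_eq = L_total / Σ(L/K) = 677.3 / 392.8 = 1.724 m/d
q = K_eq · i = 1.724 × 8.8e-4 = 0.001517 m/d (same in every zone)
Zone A: v = q/n = 0.001517/0.32 = 0.004742 m/d → t_A = 47.3/0.004742 = 9976 d
Zone B: v = q/n = 0.001517/0.37 = 0.004101 m/d → t_B = 630/0.004101 = 153600 d
Total t = 9976 + 153600 = 163600 d
   = 163600 / 365 = 448 yr

448 years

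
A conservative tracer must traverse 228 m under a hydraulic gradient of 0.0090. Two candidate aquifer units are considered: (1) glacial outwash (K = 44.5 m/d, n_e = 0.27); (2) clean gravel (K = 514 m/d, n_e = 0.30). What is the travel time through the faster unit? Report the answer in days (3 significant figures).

14.8 days

Unit 1 (glacial outwash): v = 44.5×0.0090/0.27 = 1.483 m/d, t = 228/1.483 = 153.7 d
Unit 2 (clean gravel): v = 514×0.0090/0.30 = 15.42 m/d, t = 228/15.42 = 14.79 d
Faster unit: t = 14.8 d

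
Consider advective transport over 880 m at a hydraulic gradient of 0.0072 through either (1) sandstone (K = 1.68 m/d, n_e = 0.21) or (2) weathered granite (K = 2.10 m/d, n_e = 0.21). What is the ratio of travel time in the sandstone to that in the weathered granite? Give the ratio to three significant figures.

1.25

Unit 1 (sandstone): v = 1.68×0.0072/0.21 = 0.05760 m/d, t = 880/0.05760 = 15280 d
Unit 2 (weathered granite): v = 2.10×0.0072/0.21 = 0.07200 m/d, t = 880/0.07200 = 12220 d
t(sandstone) / t(weathered granite) = 15280/12220 = 1.25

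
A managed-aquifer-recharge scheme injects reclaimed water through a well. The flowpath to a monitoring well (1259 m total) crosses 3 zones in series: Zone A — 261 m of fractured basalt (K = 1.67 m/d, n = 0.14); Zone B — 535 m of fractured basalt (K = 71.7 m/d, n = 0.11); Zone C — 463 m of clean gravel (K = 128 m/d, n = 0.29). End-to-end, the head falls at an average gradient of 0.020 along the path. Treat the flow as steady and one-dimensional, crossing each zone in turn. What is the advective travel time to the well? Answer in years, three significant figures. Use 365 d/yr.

Steady 1-D flow in series ⇒ the Darcy flux q is identical in every zone and the zone head losses add (resistances L/K in series).
Σ(L/K) = 261/1.67 + 535/71.7 + 463/128 = 156.3 + 7.462 + 3.617 = 167.4 d
K_eq = L_total / Σ(L/K) = 1259 / 167.4 = 7.522 m/d
q = K_eq · i = 7.522 × 0.020 = 0.1504 m/d (same in every zone)
Zone A: v = q/n = 0.1504/0.14 = 1.075 m/d → t_A = 261/1.075 = 242.9 d
Zone B: v = q/n = 0.1504/0.11 = 1.368 m/d → t_B = 535/1.368 = 391.2 d
Zone C: v = q/n = 0.1504/0.29 = 0.5188 m/d → t_C = 463/0.5188 = 892.5 d
Total t = 242.9 + 391.2 + 892.5 = 1527 d
   = 1527 / 365 = 4.18 yr

4.18 years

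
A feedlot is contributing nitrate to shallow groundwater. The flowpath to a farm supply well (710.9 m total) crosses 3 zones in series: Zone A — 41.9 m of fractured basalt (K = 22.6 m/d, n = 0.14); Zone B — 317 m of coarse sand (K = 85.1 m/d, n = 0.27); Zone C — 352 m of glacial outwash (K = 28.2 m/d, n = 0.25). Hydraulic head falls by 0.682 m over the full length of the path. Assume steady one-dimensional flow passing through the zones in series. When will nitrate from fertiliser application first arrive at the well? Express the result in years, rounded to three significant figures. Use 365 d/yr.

Steady 1-D flow in series ⇒ the Darcy flux q is identical in every zone and the zone head losses add (resistances L/K in series).
Σ(L/K) = 41.9/22.6 + 317/85.1 + 352/28.2 = 1.854 + 3.725 + 12.48 = 18.06 d
q = ΔH / Σ(L/K) = 0.682 / 18.06 = 0.03776 m/d (same in every zone)
Zone A: v = q/n = 0.03776/0.14 = 0.2697 m/d → t_A = 41.9/0.2697 = 155.3 d
Zone B: v = q/n = 0.03776/0.27 = 0.1399 m/d → t_B = 317/0.1399 = 2267 d
Zone C: v = q/n = 0.03776/0.25 = 0.1510 m/d → t_C = 352/0.1510 = 2330 d
Total t = 155.3 + 2267 + 2330 = 4753 d
   = 4753 / 365 = 13.0 yr

13.0 years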